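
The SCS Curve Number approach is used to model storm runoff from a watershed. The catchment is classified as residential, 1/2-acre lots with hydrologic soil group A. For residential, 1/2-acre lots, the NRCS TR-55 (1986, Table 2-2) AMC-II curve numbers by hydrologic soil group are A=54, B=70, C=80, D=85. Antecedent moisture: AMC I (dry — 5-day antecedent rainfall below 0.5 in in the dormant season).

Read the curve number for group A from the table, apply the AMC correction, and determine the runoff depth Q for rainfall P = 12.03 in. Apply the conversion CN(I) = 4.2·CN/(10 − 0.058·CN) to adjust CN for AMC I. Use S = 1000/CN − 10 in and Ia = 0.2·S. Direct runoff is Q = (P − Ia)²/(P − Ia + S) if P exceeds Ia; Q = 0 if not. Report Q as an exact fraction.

Q = 204395314201/90839126700 in ≈ 2.250 in

NRCS table: residential, 1/2-acre lots, soil group A → CN(II) = 54
CN(I) from CN(II)=54: (4.2·54)/(10 − 0.058·54) = 56700/1717 ≈ 33.023
S = 1000/(56700/1717) − 10 = 11500/567 in ≈ 20.282 in
Initial abstraction Ia = S/5 = (11500/567)/5 = 2300/567 ≈ 4.056 in
Since P=12.030 > Ia=4.056: effective rainfall P−Ia = 452101/56700 in
Q: (452101/56700)² ÷ (1602101/56700) = 204395314201/90839126700 in (≈ 2.250 in)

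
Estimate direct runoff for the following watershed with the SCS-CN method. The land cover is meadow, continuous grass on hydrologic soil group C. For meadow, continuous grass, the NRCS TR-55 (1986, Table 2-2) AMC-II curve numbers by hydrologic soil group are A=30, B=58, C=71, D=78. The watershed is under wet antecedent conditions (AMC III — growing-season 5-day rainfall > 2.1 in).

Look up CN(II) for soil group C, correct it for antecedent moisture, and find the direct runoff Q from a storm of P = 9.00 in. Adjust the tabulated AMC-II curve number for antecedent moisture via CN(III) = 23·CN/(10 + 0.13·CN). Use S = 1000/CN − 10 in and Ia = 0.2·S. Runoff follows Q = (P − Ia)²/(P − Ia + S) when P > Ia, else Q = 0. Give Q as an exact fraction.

Q = 199289689/27788761 in ≈ 7.172 in

NRCS table: meadow, continuous grass, soil group C → CN(II) = 71
Adjust CN=71 to AMC III: 23·71/(10 + 0.13·71) → 1633 ÷ (1923/100) = 163300/1923 ≈ 84.919
Retention S: 1000/CN − 10 with CN=84.919 → S = 2900/1633 ≈ 1.776 in
Initial abstraction Ia = S/5 = (2900/1633)/5 = 580/1633 ≈ 0.355 in
Since P=9.000 > Ia=0.355: effective rainfall P−Ia = 14117/1633 in
Runoff Q = (P−Ia)²/(P−Ia+S) = (8.645)²/(8.645+1.776) = 199289689/27788761 ≈ 7.172 in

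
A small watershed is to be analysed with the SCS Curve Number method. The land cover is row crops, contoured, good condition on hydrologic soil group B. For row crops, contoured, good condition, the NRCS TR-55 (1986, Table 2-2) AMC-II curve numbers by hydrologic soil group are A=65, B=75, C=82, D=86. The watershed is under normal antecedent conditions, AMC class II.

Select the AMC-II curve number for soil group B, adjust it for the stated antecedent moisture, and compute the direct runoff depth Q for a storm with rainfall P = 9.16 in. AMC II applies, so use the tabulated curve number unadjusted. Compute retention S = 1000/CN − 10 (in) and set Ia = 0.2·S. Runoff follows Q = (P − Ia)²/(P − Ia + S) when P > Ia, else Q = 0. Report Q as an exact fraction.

Q = 405769/66525 in ≈ 6.099 in

NRCS table: row crops, contoured, good condition, soil group B → CN(II) = 75
Average conditions: CN = 75 (no AMC adjustment).
S = 1000/75 − 10 = 10/3 in ≈ 3.333 in
Initial abstraction Ia = S/5 = (10/3)/5 = 2/3 ≈ 0.667 in
Since P=9.160 > Ia=0.667: effective rainfall P−Ia = 637/75 in
Runoff Q = (P−Ia)²/(P−Ia+S) = (8.493)²/(8.493+3.333) = 405769/66525 ≈ 6.099 in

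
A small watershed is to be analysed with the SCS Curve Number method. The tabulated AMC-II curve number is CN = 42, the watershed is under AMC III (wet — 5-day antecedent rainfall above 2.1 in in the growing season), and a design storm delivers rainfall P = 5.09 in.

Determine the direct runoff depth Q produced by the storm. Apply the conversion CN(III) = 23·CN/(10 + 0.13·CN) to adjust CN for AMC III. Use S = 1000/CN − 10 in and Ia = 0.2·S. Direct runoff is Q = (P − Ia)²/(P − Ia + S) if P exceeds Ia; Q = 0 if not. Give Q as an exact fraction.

CN(III) from CN(II)=42: (23·42)/(10 + 0.13·42) = 48300/773 ≈ 62.484
Retention S: 1000/CN − 10 with CN=62.484 → S = 2900/483 ≈ 6.004 in
Ia = 0.2·(2900/483) = 580/483 in ≈ 1.201 in
P − Ia = 5.090 − 1.201 = 187847/48300 ≈ 3.889 in (> 0, runoff occurs)
Q: (187847/48300)² ÷ (477847/48300) = 35286495409/23080010100 in (≈ 1.529 in)

Q = 35286495409/23080010100 in ≈ 1.529 in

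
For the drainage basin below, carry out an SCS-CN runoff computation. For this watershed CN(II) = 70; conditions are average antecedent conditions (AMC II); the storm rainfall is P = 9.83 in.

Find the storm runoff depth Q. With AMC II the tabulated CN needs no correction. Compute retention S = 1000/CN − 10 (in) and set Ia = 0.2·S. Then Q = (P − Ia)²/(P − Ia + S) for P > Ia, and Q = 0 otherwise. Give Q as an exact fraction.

Q = 39450961/6496700 in ≈ 6.072 in

Average conditions: CN = 70 (no AMC adjustment).
Retention S: 1000/CN − 10 with CN=70.000 → S = 30/7 ≈ 4.286 in
Ia = 0.2·(30/7) = 6/7 in ≈ 0.857 in
P − Ia = 9.830 − 0.857 = 6281/700 ≈ 8.973 in (> 0, runoff occurs)
Q = (6281/700)²/((6281/700) + 30/7) = (39450961/490000)/(9281/700) = 39450961/6496700 in ≈ 6.072 in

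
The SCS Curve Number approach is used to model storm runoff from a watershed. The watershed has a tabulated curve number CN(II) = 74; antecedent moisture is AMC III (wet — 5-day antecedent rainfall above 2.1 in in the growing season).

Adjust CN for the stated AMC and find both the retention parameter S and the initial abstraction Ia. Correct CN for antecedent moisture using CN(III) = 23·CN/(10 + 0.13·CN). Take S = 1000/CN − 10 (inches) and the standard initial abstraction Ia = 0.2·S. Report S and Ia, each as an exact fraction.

Adjust CN=74 to AMC III: 23·74/(10 + 0.13·74) → 1702 ÷ (981/50) = 85100/981 ≈ 86.748
S = 1000/(85100/981) − 10 = 1300/851 in ≈ 1.528 in
Initial abstraction Ia = S/5 = (1300/851)/5 = 260/851 ≈ 0.306 in

S = 1300/851 in ≈ 1.528 in; Ia = 260/851 in ≈ 0.306 in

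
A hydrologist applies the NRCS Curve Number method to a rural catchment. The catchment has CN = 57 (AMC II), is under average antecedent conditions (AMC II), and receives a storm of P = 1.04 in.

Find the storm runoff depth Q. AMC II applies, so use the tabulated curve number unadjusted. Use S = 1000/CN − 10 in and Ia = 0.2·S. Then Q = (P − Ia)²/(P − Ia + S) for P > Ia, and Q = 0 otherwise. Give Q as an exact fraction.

Q = 0 in ≈ 0.000 in

AMC II — tabulated CN = 57 applies directly.
S = 1000/57 − 10 = 430/57 in ≈ 7.544 in
Ia = 0.2·(430/57) = 86/57 in ≈ 1.509 in
P = 1.040 ≤ Ia = 1.509 in: entire storm abstracted, Q = 0.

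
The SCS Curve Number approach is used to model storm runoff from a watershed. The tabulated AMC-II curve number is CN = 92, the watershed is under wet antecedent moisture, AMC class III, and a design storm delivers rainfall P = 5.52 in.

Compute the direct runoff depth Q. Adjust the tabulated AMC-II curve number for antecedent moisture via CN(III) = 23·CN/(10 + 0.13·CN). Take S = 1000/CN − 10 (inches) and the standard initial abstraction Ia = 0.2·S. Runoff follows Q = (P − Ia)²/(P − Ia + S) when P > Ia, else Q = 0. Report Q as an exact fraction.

Q = 2592144002/509175725 in ≈ 5.091 in

CN(III) from CN(II)=92: (23·92)/(10 + 0.13·92) = 52900/549 ≈ 96.357
S = 1000/(52900/549) − 10 = 200/529 in ≈ 0.378 in
Ia = 0.2S: 0.2·0.378 = 0.076 in (exactly 40/529)
Excess rainfall: 5.520 − 0.076 = 5.444 in; P > Ia so Q > 0
Runoff Q = (P−Ia)²/(P−Ia+S) = (5.444)²/(5.444+0.378) = 2592144002/509175725 ≈ 5.091 in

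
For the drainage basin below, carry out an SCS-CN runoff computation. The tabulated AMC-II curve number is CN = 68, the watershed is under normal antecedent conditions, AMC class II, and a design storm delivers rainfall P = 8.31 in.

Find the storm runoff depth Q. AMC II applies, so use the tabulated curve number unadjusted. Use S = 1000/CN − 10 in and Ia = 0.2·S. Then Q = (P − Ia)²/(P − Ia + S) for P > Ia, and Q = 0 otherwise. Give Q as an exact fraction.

Q = 156925729/34895900 in ≈ 4.497 in

AMC II — tabulated CN = 68 applies directly.
S = 1000/68 − 10 = 80/17 in ≈ 4.706 in
Initial abstraction Ia = S/5 = (80/17)/5 = 16/17 ≈ 0.941 in
Since P=8.310 > Ia=0.941: effective rainfall P−Ia = 12527/1700 in
Q = (12527/1700)²/((12527/1700) + 80/17) = (156925729/2890000)/(20527/1700) = 156925729/34895900 in ≈ 4.497 in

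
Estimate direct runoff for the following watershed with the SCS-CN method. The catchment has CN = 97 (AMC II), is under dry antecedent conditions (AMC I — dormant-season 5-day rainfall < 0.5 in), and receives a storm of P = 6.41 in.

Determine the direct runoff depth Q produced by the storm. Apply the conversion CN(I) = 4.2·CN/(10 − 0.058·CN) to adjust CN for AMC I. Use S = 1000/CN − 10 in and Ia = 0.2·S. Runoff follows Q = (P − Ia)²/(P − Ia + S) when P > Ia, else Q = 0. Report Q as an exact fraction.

Q = 180828207121/32268728100 in ≈ 5.604 in

CN(I) from CN(II)=97: (4.2·97)/(10 − 0.058·97) = 67900/729 ≈ 93.141
Retention S: 1000/CN − 10 with CN=93.141 → S = 500/679 ≈ 0.736 in
Ia = 0.2·(500/679) = 100/679 in ≈ 0.147 in
Excess rainfall: 6.410 − 0.147 = 6.263 in; P > Ia so Q > 0
Runoff Q = (P−Ia)²/(P−Ia+S) = (6.263)²/(6.263+0.736) = 180828207121/32268728100 ≈ 5.604 in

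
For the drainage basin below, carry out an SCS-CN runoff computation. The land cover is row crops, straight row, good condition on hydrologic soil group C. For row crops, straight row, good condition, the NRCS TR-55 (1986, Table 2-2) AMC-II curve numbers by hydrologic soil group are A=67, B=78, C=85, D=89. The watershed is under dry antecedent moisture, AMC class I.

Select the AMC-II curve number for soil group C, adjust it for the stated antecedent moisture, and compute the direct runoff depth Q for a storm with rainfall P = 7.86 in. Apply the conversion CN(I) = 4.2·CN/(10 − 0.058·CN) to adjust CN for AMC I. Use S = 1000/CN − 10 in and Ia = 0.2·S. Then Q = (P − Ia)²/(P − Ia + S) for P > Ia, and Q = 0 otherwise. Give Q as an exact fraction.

NRCS table: row crops, straight row, good condition, soil group C → CN(II) = 85
Dry (AMC I): CN(I) = 4.2·85/(10 − 0.058·85) = 357/(507/100) = 11900/169 ≈ 70.414
Retention S: 1000/CN − 10 with CN=70.414 → S = 500/119 ≈ 4.202 in
Ia = 0.2S: 0.2·4.202 = 0.840 in (exactly 100/119)
Excess rainfall: 7.860 − 0.840 = 7.020 in; P > Ia so Q > 0
Q = (41767/5950)²/((41767/5950) + 500/119) = (1744482289/35402500)/(66767/5950) = 1744482289/397263650 in ≈ 4.391 in

Q = 1744482289/397263650 in ≈ 4.391 in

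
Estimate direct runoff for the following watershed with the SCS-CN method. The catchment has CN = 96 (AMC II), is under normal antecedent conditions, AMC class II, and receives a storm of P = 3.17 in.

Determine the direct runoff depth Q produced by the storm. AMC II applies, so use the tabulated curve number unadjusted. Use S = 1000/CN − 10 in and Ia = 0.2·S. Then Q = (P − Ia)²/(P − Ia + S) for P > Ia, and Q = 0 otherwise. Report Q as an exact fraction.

Q = 214369/78825 in ≈ 2.720 in

AMC II — tabulated CN = 96 applies directly.
Max retention: S = 1000/96 − 10 = 5/12 in (≈ 0.417 in)
Ia = 0.2·(5/12) = 1/12 in ≈ 0.083 in
Since P=3.170 > Ia=0.083: effective rainfall P−Ia = 463/150 in
Q: (463/150)² ÷ (1051/300) = 214369/78825 in (≈ 2.720 in)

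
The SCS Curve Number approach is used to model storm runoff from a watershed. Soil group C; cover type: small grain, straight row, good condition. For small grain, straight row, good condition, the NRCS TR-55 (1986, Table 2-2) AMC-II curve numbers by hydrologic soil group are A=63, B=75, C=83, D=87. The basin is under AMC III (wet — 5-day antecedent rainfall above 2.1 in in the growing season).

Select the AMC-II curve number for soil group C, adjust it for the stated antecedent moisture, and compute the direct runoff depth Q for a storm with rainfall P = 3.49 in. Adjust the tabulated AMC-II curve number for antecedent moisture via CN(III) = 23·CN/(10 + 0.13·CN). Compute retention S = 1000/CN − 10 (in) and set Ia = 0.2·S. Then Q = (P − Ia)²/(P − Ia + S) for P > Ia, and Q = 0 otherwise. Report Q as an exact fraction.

NRCS table: small grain, straight row, good condition, soil group C → CN(II) = 83
Adjust CN=83 to AMC III: 23·83/(10 + 0.13·83) → 1909 ÷ (2079/100) = 190900/2079 ≈ 91.823
Max retention: S = 1000/(190900/2079) − 10 = 1700/1909 in (≈ 0.891 in)
Ia = 0.2S: 0.2·0.891 = 0.178 in (exactly 340/1909)
Since P=3.490 > Ia=0.178: effective rainfall P−Ia = 632241/190900 in
Q = (632241/190900)²/((632241/190900) + 1700/1909) = (399728682081/36442810000)/(802241/190900) = 399728682081/153147806900 in ≈ 2.610 in

Q = 399728682081/153147806900 in ≈ 2.610 in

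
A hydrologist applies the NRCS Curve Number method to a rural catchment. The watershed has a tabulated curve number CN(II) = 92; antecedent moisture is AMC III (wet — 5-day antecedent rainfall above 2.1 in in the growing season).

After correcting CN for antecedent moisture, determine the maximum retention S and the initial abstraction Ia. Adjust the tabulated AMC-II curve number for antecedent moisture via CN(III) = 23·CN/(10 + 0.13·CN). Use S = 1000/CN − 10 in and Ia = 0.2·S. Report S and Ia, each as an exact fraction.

S = 200/529 in ≈ 0.378 in; Ia = 40/529 in ≈ 0.076 in

Adjust CN=92 to AMC III: 23·92/(10 + 0.13·92) → 2116 ÷ (549/25) = 52900/549 ≈ 96.357
Max retention: S = 1000/(52900/549) − 10 = 200/529 in (≈ 0.378 in)
Ia = 0.2·(200/529) = 40/529 in ≈ 0.076 in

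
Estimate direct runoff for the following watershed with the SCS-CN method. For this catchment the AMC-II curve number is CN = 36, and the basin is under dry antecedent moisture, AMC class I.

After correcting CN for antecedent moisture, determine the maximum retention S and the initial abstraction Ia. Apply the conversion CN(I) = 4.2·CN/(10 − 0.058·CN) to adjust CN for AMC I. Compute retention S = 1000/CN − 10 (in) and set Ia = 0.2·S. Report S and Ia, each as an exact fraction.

S = 8000/189 in ≈ 42.328 in; Ia = 1600/189 in ≈ 8.466 in

Adjust CN=36 to AMC I: 4.2·36/(10 − 0.058·36) → (756/5) ÷ (989/125) = 18900/989 ≈ 19.110
Retention S: 1000/CN − 10 with CN=19.110 → S = 8000/189 ≈ 42.328 in
Initial abstraction Ia = S/5 = (8000/189)/5 = 1600/189 ≈ 8.466 in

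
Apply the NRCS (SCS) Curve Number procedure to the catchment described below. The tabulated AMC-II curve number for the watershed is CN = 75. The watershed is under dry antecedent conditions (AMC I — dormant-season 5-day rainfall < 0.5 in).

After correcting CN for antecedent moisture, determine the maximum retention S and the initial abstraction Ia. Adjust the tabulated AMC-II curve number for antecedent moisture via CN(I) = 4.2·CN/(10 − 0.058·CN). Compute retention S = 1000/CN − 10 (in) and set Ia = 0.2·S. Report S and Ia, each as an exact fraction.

Adjust CN=75 to AMC I: 4.2·75/(10 − 0.058·75) → 315 ÷ (113/20) = 6300/113 ≈ 55.752
S = 1000/(6300/113) − 10 = 500/63 in ≈ 7.937 in
Initial abstraction Ia = S/5 = (500/63)/5 = 100/63 ≈ 1.587 in

S = 500/63 in ≈ 7.937 in; Ia = 100/63 in ≈ 1.587 in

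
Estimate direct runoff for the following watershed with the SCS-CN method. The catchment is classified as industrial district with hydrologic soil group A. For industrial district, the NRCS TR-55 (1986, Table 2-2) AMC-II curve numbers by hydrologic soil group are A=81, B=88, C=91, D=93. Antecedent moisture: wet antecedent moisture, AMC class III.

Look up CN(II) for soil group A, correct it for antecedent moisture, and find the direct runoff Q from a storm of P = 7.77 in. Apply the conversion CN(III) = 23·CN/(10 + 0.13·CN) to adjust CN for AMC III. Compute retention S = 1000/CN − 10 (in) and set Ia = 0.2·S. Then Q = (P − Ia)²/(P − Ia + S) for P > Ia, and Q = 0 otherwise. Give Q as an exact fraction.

Q = 1986834021601/297996351300 in ≈ 6.667 in

NRCS table: industrial district, soil group A → CN(II) = 81
Adjust CN=81 to AMC III: 23·81/(10 + 0.13·81) → 1863 ÷ (2053/100) = 186300/2053 ≈ 90.745
Max retention: S = 1000/(186300/2053) − 10 = 1900/1863 in (≈ 1.020 in)
Ia = 0.2·(1900/1863) = 380/1863 in ≈ 0.204 in
Excess rainfall: 7.770 − 0.204 = 7.566 in; P > Ia so Q > 0
Runoff Q = (P−Ia)²/(P−Ia+S) = (7.566)²/(7.566+1.020) = 1986834021601/297996351300 ≈ 6.667 in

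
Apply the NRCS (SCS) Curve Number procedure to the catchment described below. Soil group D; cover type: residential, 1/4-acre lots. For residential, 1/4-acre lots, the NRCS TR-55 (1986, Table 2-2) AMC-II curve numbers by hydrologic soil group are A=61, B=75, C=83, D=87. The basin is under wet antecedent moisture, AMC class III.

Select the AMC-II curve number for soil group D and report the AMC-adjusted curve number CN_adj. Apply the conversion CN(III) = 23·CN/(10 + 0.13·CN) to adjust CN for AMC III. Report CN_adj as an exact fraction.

NRCS table: residential, 1/4-acre lots, soil group D → CN(II) = 87
Adjust CN=87 to AMC III: 23·87/(10 + 0.13·87) → 2001 ÷ (2131/100) = 200100/2131 ≈ 93.900

CN_adj = 200100/2131 ≈ 93.900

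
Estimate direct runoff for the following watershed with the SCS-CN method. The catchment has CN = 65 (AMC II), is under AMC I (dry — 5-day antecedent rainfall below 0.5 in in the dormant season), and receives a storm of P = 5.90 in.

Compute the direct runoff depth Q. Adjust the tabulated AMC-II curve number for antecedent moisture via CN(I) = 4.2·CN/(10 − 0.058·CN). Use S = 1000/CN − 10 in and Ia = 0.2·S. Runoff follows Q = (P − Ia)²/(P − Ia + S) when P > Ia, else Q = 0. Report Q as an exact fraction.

Dry (AMC I): CN(I) = 4.2·65/(10 − 0.058·65) = 273/(623/100) = 3900/89 ≈ 43.820
Max retention: S = 1000/(3900/89) − 10 = 500/39 in (≈ 12.821 in)
Ia = 0.2S: 0.2·12.821 = 2.564 in (exactly 100/39)
Excess rainfall: 5.900 − 2.564 = 3.336 in; P > Ia so Q > 0
Q: (1301/390)² ÷ (6301/390) = 1692601/2457390 in (≈ 0.689 in)

Q = 1692601/2457390 in ≈ 0.689 in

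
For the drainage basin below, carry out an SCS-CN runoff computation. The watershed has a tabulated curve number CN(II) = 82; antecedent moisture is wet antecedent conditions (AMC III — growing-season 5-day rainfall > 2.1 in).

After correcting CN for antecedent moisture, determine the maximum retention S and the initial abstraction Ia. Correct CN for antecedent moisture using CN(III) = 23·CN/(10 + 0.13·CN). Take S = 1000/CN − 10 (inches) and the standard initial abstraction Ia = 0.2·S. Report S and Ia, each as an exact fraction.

S = 900/943 in ≈ 0.954 in; Ia = 180/943 in ≈ 0.191 in

Wet (AMC III): CN(III) = 23·82/(10 + 0.13·82) = 1886/(1033/50) = 94300/1033 ≈ 91.288
S = 1000/(94300/1033) − 10 = 900/943 in ≈ 0.954 in
Ia = 0.2·(900/943) = 180/943 in ≈ 0.191 in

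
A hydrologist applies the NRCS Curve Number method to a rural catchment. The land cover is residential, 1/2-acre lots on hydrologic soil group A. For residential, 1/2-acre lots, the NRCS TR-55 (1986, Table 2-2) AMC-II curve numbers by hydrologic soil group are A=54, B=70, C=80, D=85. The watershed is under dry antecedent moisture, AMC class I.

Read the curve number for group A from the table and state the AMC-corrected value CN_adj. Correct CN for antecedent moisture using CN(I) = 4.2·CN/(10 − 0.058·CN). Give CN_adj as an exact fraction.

NRCS table: residential, 1/2-acre lots, soil group A → CN(II) = 54
Adjust CN=54 to AMC I: 4.2·54/(10 − 0.058·54) → (1134/5) ÷ (1717/250) = 56700/1717 ≈ 33.023

CN_adj = 56700/1717 ≈ 33.023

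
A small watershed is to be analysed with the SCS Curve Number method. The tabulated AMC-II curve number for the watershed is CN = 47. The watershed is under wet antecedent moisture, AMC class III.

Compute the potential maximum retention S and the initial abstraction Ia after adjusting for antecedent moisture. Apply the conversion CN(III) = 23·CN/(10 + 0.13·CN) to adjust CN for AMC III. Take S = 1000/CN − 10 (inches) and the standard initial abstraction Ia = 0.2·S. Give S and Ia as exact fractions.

Adjust CN=47 to AMC III: 23·47/(10 + 0.13·47) → 1081 ÷ (1611/100) = 108100/1611 ≈ 67.101
Max retention: S = 1000/(108100/1611) − 10 = 5300/1081 in (≈ 4.903 in)
Initial abstraction Ia = S/5 = (5300/1081)/5 = 1060/1081 ≈ 0.981 in

S = 5300/1081 in ≈ 4.903 in; Ia = 1060/1081 in ≈ 0.981 in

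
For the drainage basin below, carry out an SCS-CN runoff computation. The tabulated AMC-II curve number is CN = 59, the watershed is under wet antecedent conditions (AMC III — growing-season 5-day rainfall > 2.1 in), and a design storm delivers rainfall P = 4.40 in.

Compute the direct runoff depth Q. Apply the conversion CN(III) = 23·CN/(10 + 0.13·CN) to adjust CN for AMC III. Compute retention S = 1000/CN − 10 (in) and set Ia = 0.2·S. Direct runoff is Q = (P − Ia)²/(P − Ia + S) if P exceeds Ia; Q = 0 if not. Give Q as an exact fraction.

Wet (AMC III): CN(III) = 23·59/(10 + 0.13·59) = 1357/(1767/100) = 135700/1767 ≈ 76.797
Retention S: 1000/CN − 10 with CN=76.797 → S = 4100/1357 ≈ 3.021 in
Ia = 0.2S: 0.2·3.021 = 0.604 in (exactly 820/1357)
Since P=4.400 > Ia=0.604: effective rainfall P−Ia = 25754/6785 in
Runoff Q = (P−Ia)²/(P−Ia+S) = (3.796)²/(3.796+3.021) = 331634258/156916695 ≈ 2.113 in

Q = 331634258/156916695 in ≈ 2.113 in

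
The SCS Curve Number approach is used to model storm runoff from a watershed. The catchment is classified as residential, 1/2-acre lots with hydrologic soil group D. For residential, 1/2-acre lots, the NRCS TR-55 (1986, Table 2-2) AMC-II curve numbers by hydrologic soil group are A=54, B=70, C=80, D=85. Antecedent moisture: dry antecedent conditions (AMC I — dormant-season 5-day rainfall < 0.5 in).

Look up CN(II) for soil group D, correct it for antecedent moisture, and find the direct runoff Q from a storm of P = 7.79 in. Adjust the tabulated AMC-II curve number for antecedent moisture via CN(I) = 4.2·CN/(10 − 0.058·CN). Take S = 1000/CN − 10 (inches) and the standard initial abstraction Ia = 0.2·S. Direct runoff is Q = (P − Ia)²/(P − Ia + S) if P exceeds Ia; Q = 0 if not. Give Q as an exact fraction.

NRCS table: residential, 1/2-acre lots, soil group D → CN(II) = 85
CN(I) from CN(II)=85: (4.2·85)/(10 − 0.058·85) = 11900/169 ≈ 70.414
S = 1000/(11900/169) − 10 = 500/119 in ≈ 4.202 in
Initial abstraction Ia = S/5 = (500/119)/5 = 100/119 ≈ 0.840 in
Excess rainfall: 7.790 − 0.840 = 6.950 in; P > Ia so Q > 0
Q = (82701/11900)²/((82701/11900) + 500/119) = (6839455401/141610000)/(132701/11900) = 6839455401/1579141900 in ≈ 4.331 in

Q = 6839455401/1579141900 in ≈ 4.331 in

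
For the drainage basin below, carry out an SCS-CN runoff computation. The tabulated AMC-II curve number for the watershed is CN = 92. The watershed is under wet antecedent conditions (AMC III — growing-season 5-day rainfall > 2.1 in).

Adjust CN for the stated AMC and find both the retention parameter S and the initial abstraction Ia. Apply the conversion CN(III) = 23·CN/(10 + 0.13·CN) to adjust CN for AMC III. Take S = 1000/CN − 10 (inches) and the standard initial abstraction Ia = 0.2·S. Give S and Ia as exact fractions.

Wet (AMC III): CN(III) = 23·92/(10 + 0.13·92) = 2116/(549/25) = 52900/549 ≈ 96.357
Max retention: S = 1000/(52900/549) − 10 = 200/529 in (≈ 0.378 in)
Initial abstraction Ia = S/5 = (200/529)/5 = 40/529 ≈ 0.076 in

S = 200/529 in ≈ 0.378 in; Ia = 40/529 in ≈ 0.076 in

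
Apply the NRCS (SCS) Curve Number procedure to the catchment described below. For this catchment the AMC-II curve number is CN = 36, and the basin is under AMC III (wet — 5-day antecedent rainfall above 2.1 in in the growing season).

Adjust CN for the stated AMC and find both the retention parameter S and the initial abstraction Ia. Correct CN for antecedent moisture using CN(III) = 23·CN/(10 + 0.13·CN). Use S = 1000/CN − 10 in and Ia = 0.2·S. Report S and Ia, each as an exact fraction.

S = 1600/207 in ≈ 7.729 in; Ia = 320/207 in ≈ 1.546 in

CN(III) from CN(II)=36: (23·36)/(10 + 0.13·36) = 20700/367 ≈ 56.403
S = 1000/(20700/367) − 10 = 1600/207 in ≈ 7.729 in
Initial abstraction Ia = S/5 = (1600/207)/5 = 320/207 ≈ 1.546 in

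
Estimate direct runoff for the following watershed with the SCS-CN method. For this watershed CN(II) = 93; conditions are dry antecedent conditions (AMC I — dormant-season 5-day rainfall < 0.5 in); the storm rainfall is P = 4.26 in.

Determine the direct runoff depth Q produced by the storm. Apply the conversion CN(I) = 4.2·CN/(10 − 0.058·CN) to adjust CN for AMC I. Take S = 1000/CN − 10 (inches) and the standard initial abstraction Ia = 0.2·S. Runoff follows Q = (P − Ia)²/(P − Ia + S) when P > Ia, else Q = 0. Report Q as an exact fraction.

Adjust CN=93 to AMC I: 4.2·93/(10 − 0.058·93) → (1953/5) ÷ (2303/500) = 27900/329 ≈ 84.802
S = 1000/(27900/329) − 10 = 500/279 in ≈ 1.792 in
Initial abstraction Ia = S/5 = (500/279)/5 = 100/279 ≈ 0.358 in
P − Ia = 4.260 − 0.358 = 54427/13950 ≈ 3.902 in (> 0, runoff occurs)
Q = (54427/13950)²/((54427/13950) + 500/279) = (2962298329/194602500)/(79427/13950) = 2962298329/1108006650 in ≈ 2.674 in

Q = 2962298329/1108006650 in ≈ 2.674 in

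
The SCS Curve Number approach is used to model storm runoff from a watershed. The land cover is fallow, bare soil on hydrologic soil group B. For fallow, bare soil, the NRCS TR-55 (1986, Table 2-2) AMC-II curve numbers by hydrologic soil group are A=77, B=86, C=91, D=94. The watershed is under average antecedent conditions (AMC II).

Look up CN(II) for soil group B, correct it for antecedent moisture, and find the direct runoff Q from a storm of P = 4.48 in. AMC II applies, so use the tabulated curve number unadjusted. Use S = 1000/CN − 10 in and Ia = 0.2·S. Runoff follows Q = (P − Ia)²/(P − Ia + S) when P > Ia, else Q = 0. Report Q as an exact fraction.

NRCS table: fallow, bare soil, soil group B → CN(II) = 86
CN(II) = 86; AMC II needs no correction.
Retention S: 1000/CN − 10 with CN=86.000 → S = 70/43 ≈ 1.628 in
Initial abstraction Ia = S/5 = (70/43)/5 = 14/43 ≈ 0.326 in
P − Ia = 4.480 − 0.326 = 4466/1075 ≈ 4.154 in (> 0, runoff occurs)
Q = (4466/1075)²/((4466/1075) + 70/43) = (19945156/1155625)/(6216/1075) = 712327/238650 in ≈ 2.985 in

Q = 712327/238650 in ≈ 2.985 in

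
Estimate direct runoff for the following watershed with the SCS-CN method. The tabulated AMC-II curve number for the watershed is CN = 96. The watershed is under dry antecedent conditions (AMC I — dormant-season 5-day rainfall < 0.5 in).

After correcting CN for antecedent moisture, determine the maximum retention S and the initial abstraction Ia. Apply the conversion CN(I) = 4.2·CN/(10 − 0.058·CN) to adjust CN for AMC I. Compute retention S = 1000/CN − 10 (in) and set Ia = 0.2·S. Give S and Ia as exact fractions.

Dry (AMC I): CN(I) = 4.2·96/(10 − 0.058·96) = (2016/5)/(554/125) = 25200/277 ≈ 90.975
Max retention: S = 1000/(25200/277) − 10 = 125/126 in (≈ 0.992 in)
Ia = 0.2S: 0.2·0.992 = 0.198 in (exactly 25/126)

S = 125/126 in ≈ 0.992 in; Ia = 25/126 in ≈ 0.198 in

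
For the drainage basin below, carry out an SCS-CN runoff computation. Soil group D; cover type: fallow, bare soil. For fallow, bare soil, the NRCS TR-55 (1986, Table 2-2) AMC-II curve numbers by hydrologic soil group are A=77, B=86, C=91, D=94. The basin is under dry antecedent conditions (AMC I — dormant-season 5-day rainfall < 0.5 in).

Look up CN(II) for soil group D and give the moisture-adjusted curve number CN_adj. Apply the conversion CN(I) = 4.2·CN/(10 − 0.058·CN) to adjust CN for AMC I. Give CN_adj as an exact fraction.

CN_adj = 32900/379 ≈ 86.807

NRCS table: fallow, bare soil, soil group D → CN(II) = 94
Dry (AMC I): CN(I) = 4.2·94/(10 − 0.058·94) = (1974/5)/(1137/250) = 32900/379 ≈ 86.807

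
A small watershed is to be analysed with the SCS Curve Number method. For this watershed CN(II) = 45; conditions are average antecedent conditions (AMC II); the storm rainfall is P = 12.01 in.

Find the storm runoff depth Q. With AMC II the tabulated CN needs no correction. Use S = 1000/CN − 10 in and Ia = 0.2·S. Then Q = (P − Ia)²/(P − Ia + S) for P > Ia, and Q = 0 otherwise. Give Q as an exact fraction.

Average conditions: CN = 45 (no AMC adjustment).
Retention S: 1000/CN − 10 with CN=45.000 → S = 110/9 ≈ 12.222 in
Ia = 0.2·(110/9) = 22/9 in ≈ 2.444 in
Since P=12.010 > Ia=2.444: effective rainfall P−Ia = 8609/900 in
Runoff Q = (P−Ia)²/(P−Ia+S) = (9.566)²/(9.566+12.222) = 74114881/17648100 ≈ 4.200 in

Q = 74114881/17648100 in ≈ 4.200 in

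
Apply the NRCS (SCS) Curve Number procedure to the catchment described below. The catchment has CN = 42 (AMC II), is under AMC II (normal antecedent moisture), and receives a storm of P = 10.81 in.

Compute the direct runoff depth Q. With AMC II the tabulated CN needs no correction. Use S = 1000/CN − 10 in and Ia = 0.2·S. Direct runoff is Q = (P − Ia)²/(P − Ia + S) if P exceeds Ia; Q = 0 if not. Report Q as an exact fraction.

Q = 285643801/96392100 in ≈ 2.963 in

AMC II — tabulated CN = 42 applies directly.
S = 1000/42 − 10 = 290/21 in ≈ 13.810 in
Initial abstraction Ia = S/5 = (290/21)/5 = 58/21 ≈ 2.762 in
Excess rainfall: 10.810 − 2.762 = 8.048 in; P > Ia so Q > 0
Q = (16901/2100)²/((16901/2100) + 290/21) = (285643801/4410000)/(45901/2100) = 285643801/96392100 in ≈ 2.963 in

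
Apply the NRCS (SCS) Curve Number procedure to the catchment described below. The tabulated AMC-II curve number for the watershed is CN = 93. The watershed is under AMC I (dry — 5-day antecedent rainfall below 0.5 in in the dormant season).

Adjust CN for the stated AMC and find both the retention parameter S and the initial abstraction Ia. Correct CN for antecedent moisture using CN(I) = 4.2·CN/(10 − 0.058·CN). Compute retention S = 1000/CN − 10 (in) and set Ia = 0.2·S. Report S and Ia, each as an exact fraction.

S = 500/279 in ≈ 1.792 in; Ia = 100/279 in ≈ 0.358 in

Dry (AMC I): CN(I) = 4.2·93/(10 − 0.058·93) = (1953/5)/(2303/500) = 27900/329 ≈ 84.802
Max retention: S = 1000/(27900/329) − 10 = 500/279 in (≈ 1.792 in)
Ia = 0.2·(500/279) = 100/279 in ≈ 0.358 in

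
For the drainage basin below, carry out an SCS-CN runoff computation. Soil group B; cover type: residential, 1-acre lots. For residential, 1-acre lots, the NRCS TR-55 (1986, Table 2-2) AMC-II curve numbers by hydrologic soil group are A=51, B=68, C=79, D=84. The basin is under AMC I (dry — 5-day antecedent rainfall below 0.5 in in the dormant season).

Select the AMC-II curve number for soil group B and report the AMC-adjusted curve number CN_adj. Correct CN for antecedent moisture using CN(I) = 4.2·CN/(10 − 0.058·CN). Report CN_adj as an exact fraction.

CN_adj = 35700/757 ≈ 47.160

NRCS table: residential, 1-acre lots, soil group B → CN(II) = 68
Adjust CN=68 to AMC I: 4.2·68/(10 − 0.058·68) → (1428/5) ÷ (757/125) = 35700/757 ≈ 47.160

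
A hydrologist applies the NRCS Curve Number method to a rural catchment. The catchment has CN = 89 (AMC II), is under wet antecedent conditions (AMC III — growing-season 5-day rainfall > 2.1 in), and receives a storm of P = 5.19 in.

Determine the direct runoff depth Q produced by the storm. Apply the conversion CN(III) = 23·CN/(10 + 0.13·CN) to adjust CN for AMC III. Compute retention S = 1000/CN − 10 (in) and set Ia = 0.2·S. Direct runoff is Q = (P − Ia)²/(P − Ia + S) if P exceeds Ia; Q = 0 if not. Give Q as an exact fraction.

Q = 1082417594449/235485447100 in ≈ 4.597 in

Wet (AMC III): CN(III) = 23·89/(10 + 0.13·89) = 2047/(2157/100) = 204700/2157 ≈ 94.900
Retention S: 1000/CN − 10 with CN=94.900 → S = 1100/2047 ≈ 0.537 in
Initial abstraction Ia = S/5 = (1100/2047)/5 = 220/2047 ≈ 0.107 in
P − Ia = 5.190 − 0.107 = 1040393/204700 ≈ 5.083 in (> 0, runoff occurs)
Runoff Q = (P−Ia)²/(P−Ia+S) = (5.083)²/(5.083+0.537) = 1082417594449/235485447100 ≈ 4.597 in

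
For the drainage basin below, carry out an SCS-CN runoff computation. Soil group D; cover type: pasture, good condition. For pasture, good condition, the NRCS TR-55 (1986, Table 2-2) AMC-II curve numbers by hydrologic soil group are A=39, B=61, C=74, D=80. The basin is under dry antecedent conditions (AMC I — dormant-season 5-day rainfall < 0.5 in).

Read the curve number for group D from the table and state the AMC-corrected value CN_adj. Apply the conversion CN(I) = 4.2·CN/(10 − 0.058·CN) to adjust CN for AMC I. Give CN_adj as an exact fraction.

CN_adj = 4200/67 ≈ 62.687

NRCS table: pasture, good condition, soil group D → CN(II) = 80
Adjust CN=80 to AMC I: 4.2·80/(10 − 0.058·80) → 336 ÷ (134/25) = 4200/67 ≈ 62.687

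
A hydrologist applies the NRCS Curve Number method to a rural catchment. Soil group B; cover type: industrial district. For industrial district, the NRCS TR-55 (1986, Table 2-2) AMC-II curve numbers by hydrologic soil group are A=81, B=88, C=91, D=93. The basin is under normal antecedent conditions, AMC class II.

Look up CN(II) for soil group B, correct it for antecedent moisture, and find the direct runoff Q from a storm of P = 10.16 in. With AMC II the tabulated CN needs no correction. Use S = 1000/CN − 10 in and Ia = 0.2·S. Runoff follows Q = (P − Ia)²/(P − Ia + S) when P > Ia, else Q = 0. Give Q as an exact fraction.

Q = 7392961/850850 in ≈ 8.689 in

NRCS table: industrial district, soil group B → CN(II) = 88
Average conditions: CN = 88 (no AMC adjustment).
Max retention: S = 1000/88 − 10 = 15/11 in (≈ 1.364 in)
Ia = 0.2S: 0.2·1.364 = 0.273 in (exactly 3/11)
P − Ia = 10.160 − 0.273 = 2719/275 ≈ 9.887 in (> 0, runoff occurs)
Runoff Q = (P−Ia)²/(P−Ia+S) = (9.887)²/(9.887+1.364) = 7392961/850850 ≈ 8.689 in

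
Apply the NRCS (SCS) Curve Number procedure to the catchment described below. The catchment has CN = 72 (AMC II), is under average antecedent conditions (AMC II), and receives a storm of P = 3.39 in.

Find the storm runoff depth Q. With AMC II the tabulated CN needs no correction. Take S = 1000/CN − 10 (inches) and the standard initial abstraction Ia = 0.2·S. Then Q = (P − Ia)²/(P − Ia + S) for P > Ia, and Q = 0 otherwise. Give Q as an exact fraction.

Q = 5527201/5265900 in ≈ 1.050 in

CN(II) = 72; AMC II needs no correction.
Max retention: S = 1000/72 − 10 = 35/9 in (≈ 3.889 in)
Ia = 0.2S: 0.2·3.889 = 0.778 in (exactly 7/9)
Since P=3.390 > Ia=0.778: effective rainfall P−Ia = 2351/900 in
Q = (2351/900)²/((2351/900) + 35/9) = (5527201/810000)/(5851/900) = 5527201/5265900 in ≈ 1.050 in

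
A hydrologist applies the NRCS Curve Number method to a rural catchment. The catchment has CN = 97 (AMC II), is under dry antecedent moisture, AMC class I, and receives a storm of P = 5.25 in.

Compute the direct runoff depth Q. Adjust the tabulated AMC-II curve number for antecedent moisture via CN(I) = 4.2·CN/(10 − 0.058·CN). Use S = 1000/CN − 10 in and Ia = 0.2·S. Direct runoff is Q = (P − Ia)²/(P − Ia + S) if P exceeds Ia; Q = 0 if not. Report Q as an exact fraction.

Dry (AMC I): CN(I) = 4.2·97/(10 − 0.058·97) = (2037/5)/(2187/500) = 67900/729 ≈ 93.141
Retention S: 1000/CN − 10 with CN=93.141 → S = 500/679 ≈ 0.736 in
Initial abstraction Ia = S/5 = (500/679)/5 = 100/679 ≈ 0.147 in
Since P=5.250 > Ia=0.147: effective rainfall P−Ia = 13859/2716 in
Runoff Q = (P−Ia)²/(P−Ia+S) = (5.103)²/(5.103+0.736) = 192071881/43073044 ≈ 4.459 in

Q = 192071881/43073044 in ≈ 4.459 in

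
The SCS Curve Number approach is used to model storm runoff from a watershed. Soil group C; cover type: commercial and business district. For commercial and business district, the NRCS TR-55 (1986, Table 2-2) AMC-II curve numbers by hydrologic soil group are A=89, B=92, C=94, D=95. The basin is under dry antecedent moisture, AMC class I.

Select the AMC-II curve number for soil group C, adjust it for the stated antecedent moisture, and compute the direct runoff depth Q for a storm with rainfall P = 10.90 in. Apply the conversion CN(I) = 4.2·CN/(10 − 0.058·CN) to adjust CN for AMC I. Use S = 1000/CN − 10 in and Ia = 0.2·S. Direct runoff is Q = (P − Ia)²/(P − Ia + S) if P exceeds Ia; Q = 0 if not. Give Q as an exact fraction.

NRCS table: commercial and business district, soil group C → CN(II) = 94
Dry (AMC I): CN(I) = 4.2·94/(10 − 0.058·94) = (1974/5)/(1137/250) = 32900/379 ≈ 86.807
S = 1000/(32900/379) − 10 = 500/329 in ≈ 1.520 in
Ia = 0.2·(500/329) = 100/329 in ≈ 0.304 in
Since P=10.900 > Ia=0.304: effective rainfall P−Ia = 34861/3290 in
Runoff Q = (P−Ia)²/(P−Ia+S) = (10.596)²/(10.596+1.520) = 1215289321/131142690 ≈ 9.267 in

Q = 1215289321/131142690 in ≈ 9.267 in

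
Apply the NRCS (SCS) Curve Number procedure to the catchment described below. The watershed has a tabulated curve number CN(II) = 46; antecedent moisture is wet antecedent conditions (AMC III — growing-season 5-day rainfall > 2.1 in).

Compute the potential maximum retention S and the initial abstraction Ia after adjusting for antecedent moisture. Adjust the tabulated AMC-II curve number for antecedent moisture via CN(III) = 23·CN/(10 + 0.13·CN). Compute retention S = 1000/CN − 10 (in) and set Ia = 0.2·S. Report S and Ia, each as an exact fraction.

S = 2700/529 in ≈ 5.104 in; Ia = 540/529 in ≈ 1.021 in

Wet (AMC III): CN(III) = 23·46/(10 + 0.13·46) = 1058/(799/50) = 52900/799 ≈ 66.208
Max retention: S = 1000/(52900/799) − 10 = 2700/529 in (≈ 5.104 in)
Ia = 0.2·(2700/529) = 540/529 in ≈ 1.021 in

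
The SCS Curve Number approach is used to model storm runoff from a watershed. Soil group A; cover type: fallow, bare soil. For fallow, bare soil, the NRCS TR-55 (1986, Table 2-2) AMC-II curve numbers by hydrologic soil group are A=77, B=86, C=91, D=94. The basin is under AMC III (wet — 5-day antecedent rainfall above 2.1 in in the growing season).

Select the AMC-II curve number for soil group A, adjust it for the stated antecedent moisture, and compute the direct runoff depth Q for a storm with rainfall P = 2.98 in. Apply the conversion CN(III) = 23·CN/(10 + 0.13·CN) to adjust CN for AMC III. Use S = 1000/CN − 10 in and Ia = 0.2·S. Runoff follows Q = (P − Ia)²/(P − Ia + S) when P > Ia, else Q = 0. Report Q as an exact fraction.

NRCS table: fallow, bare soil, soil group A → CN(II) = 77
Wet (AMC III): CN(III) = 23·77/(10 + 0.13·77) = 1771/(2001/100) = 7700/87 ≈ 88.506
S = 1000/(7700/87) − 10 = 100/77 in ≈ 1.299 in
Initial abstraction Ia = S/5 = (100/77)/5 = 20/77 ≈ 0.260 in
P − Ia = 2.980 − 0.260 = 10473/3850 ≈ 2.720 in (> 0, runoff occurs)
Q = (10473/3850)²/((10473/3850) + 100/77) = (109683729/14822500)/(15473/3850) = 109683729/59571050 in ≈ 1.841 in

Q = 109683729/59571050 in ≈ 1.841 in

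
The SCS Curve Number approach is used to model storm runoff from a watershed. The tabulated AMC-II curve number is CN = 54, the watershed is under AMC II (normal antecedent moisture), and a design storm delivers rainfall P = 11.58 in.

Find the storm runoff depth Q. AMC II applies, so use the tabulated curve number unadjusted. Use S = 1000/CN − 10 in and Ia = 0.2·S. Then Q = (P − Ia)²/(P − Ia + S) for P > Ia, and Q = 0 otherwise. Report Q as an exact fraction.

Q = 177768889/33524550 in ≈ 5.303 in

AMC II — tabulated CN = 54 applies directly.
S = 1000/54 − 10 = 230/27 in ≈ 8.519 in
Ia = 0.2S: 0.2·8.519 = 1.704 in (exactly 46/27)
P − Ia = 11.580 − 1.704 = 13333/1350 ≈ 9.876 in (> 0, runoff occurs)
Q: (13333/1350)² ÷ (24833/1350) = 177768889/33524550 in (≈ 5.303 in)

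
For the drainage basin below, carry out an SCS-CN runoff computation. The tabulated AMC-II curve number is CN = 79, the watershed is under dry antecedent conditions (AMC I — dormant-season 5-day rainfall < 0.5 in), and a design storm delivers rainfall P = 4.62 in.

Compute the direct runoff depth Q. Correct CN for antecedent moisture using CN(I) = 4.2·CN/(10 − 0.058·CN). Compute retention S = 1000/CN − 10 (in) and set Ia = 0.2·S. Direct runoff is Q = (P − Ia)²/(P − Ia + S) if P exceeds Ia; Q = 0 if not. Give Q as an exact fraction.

Q = 175536001/151083550 in ≈ 1.162 in

Dry (AMC I): CN(I) = 4.2·79/(10 − 0.058·79) = (1659/5)/(2709/500) = 7900/129 ≈ 61.240
S = 1000/(7900/129) − 10 = 500/79 in ≈ 6.329 in
Ia = 0.2S: 0.2·6.329 = 1.266 in (exactly 100/79)
Excess rainfall: 4.620 − 1.266 = 3.354 in; P > Ia so Q > 0
Q = (13249/3950)²/((13249/3950) + 500/79) = (175536001/15602500)/(38249/3950) = 175536001/151083550 in ≈ 1.162 in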